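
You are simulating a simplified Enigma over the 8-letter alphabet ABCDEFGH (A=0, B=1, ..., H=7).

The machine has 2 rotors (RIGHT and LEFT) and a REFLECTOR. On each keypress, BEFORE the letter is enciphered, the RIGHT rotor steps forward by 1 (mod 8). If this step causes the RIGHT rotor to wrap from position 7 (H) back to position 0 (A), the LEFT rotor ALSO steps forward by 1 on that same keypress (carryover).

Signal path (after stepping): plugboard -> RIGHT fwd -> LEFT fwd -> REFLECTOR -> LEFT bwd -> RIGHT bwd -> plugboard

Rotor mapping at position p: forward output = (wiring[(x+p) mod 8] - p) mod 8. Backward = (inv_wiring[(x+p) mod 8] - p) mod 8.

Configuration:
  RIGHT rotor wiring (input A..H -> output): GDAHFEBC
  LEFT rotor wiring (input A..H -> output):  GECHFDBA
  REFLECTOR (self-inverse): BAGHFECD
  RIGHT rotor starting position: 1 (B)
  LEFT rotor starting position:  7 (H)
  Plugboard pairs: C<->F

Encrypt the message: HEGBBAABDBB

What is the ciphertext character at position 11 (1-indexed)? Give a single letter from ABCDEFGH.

Char 1 ('H'): step: R->2, L=7; H->plug->H->R->B->L->H->refl->D->L'->D->R'->C->plug->F
Char 2 ('E'): step: R->3, L=7; E->plug->E->R->H->L->C->refl->G->L'->F->R'->H->plug->H
Char 3 ('G'): step: R->4, L=7; G->plug->G->R->E->L->A->refl->B->L'->A->R'->B->plug->B
Char 4 ('B'): step: R->5, L=7; B->plug->B->R->E->L->A->refl->B->L'->A->R'->H->plug->H
Char 5 ('B'): step: R->6, L=7; B->plug->B->R->E->L->A->refl->B->L'->A->R'->C->plug->F
Char 6 ('A'): step: R->7, L=7; A->plug->A->R->D->L->D->refl->H->L'->B->R'->D->plug->D
Char 7 ('A'): step: R->0, L->0 (L advanced); A->plug->A->R->G->L->B->refl->A->L'->H->R'->D->plug->D
Char 8 ('B'): step: R->1, L=0; B->plug->B->R->H->L->A->refl->B->L'->G->R'->C->plug->F
Char 9 ('D'): step: R->2, L=0; D->plug->D->R->C->L->C->refl->G->L'->A->R'->F->plug->C
Char 10 ('B'): step: R->3, L=0; B->plug->B->R->C->L->C->refl->G->L'->A->R'->G->plug->G
Char 11 ('B'): step: R->4, L=0; B->plug->B->R->A->L->G->refl->C->L'->C->R'->E->plug->E

E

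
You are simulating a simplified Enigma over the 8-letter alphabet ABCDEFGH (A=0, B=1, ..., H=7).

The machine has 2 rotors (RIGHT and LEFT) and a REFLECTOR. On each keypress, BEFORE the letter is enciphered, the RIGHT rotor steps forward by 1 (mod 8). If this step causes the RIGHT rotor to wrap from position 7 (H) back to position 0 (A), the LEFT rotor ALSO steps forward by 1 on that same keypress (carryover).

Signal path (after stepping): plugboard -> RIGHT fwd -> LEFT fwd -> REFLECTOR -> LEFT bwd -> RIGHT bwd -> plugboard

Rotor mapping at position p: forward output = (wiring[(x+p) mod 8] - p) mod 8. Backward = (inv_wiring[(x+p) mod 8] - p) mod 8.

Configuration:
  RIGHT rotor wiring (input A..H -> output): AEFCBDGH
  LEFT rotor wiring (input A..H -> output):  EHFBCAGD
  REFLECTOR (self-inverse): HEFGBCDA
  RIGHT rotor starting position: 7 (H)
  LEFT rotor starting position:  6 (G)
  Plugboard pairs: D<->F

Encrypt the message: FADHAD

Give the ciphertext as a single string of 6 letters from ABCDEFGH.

Char 1 ('F'): step: R->0, L->7 (L advanced); F->plug->D->R->C->L->A->refl->H->L'->H->R'->H->plug->H
Char 2 ('A'): step: R->1, L=7; A->plug->A->R->D->L->G->refl->D->L'->F->R'->F->plug->D
Char 3 ('D'): step: R->2, L=7; D->plug->F->R->F->L->D->refl->G->L'->D->R'->A->plug->A
Char 4 ('H'): step: R->3, L=7; H->plug->H->R->C->L->A->refl->H->L'->H->R'->A->plug->A
Char 5 ('A'): step: R->4, L=7; A->plug->A->R->F->L->D->refl->G->L'->D->R'->D->plug->F
Char 6 ('D'): step: R->5, L=7; D->plug->F->R->A->L->E->refl->B->L'->G->R'->A->plug->A

Answer: HDAAFA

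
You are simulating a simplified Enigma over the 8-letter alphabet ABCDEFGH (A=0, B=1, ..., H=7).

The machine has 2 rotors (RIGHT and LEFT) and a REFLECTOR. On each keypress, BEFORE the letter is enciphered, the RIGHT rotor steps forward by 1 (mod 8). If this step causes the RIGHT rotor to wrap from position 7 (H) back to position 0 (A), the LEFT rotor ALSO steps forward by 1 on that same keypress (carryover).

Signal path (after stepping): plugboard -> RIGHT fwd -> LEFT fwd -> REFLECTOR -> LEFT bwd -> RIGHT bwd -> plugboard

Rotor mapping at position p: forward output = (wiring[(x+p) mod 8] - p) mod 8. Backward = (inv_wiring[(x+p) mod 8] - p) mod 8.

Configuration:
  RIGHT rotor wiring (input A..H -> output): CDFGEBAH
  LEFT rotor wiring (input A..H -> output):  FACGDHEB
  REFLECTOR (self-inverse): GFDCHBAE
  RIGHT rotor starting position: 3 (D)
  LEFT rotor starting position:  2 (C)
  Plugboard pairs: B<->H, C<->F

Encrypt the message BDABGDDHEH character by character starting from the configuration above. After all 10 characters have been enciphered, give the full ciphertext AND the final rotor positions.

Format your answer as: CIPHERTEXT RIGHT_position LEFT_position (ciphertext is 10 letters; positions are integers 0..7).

Answer: DGBCFGFEDE 5 3

Derivation:
Char 1 ('B'): step: R->4, L=2; B->plug->H->R->C->L->B->refl->F->L'->D->R'->D->plug->D
Char 2 ('D'): step: R->5, L=2; D->plug->D->R->F->L->H->refl->E->L'->B->R'->G->plug->G
Char 3 ('A'): step: R->6, L=2; A->plug->A->R->C->L->B->refl->F->L'->D->R'->H->plug->B
Char 4 ('B'): step: R->7, L=2; B->plug->H->R->B->L->E->refl->H->L'->F->R'->F->plug->C
Char 5 ('G'): step: R->0, L->3 (L advanced); G->plug->G->R->A->L->D->refl->C->L'->F->R'->C->plug->F
Char 6 ('D'): step: R->1, L=3; D->plug->D->R->D->L->B->refl->F->L'->G->R'->G->plug->G
Char 7 ('D'): step: R->2, L=3; D->plug->D->R->H->L->H->refl->E->L'->C->R'->C->plug->F
Char 8 ('H'): step: R->3, L=3; H->plug->B->R->B->L->A->refl->G->L'->E->R'->E->plug->E
Char 9 ('E'): step: R->4, L=3; E->plug->E->R->G->L->F->refl->B->L'->D->R'->D->plug->D
Char 10 ('H'): step: R->5, L=3; H->plug->B->R->D->L->B->refl->F->L'->G->R'->E->plug->E
Final: ciphertext=DGBCFGFEDE, RIGHT=5, LEFT=3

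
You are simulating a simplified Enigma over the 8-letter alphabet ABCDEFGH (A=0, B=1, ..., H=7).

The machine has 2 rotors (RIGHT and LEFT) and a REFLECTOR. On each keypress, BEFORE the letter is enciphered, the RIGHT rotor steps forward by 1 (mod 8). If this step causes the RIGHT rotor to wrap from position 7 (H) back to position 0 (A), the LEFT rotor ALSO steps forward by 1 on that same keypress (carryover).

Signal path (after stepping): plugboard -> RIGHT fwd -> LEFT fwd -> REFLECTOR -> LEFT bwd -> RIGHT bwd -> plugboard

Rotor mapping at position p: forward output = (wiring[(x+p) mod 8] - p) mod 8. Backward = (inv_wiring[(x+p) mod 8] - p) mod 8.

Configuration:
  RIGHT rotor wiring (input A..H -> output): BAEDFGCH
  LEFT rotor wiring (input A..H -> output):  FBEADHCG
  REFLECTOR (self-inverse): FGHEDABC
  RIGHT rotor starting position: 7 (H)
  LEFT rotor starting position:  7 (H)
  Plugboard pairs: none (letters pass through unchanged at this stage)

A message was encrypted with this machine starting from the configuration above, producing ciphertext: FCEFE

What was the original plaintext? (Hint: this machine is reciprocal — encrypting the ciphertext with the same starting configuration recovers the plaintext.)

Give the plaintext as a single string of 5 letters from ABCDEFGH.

Answer: EDCGC

Derivation:
Char 1 ('F'): step: R->0, L->0 (L advanced); F->plug->F->R->G->L->C->refl->H->L'->F->R'->E->plug->E
Char 2 ('C'): step: R->1, L=0; C->plug->C->R->C->L->E->refl->D->L'->E->R'->D->plug->D
Char 3 ('E'): step: R->2, L=0; E->plug->E->R->A->L->F->refl->A->L'->D->R'->C->plug->C
Char 4 ('F'): step: R->3, L=0; F->plug->F->R->G->L->C->refl->H->L'->F->R'->G->plug->G
Char 5 ('E'): step: R->4, L=0; E->plug->E->R->F->L->H->refl->C->L'->G->R'->C->plug->C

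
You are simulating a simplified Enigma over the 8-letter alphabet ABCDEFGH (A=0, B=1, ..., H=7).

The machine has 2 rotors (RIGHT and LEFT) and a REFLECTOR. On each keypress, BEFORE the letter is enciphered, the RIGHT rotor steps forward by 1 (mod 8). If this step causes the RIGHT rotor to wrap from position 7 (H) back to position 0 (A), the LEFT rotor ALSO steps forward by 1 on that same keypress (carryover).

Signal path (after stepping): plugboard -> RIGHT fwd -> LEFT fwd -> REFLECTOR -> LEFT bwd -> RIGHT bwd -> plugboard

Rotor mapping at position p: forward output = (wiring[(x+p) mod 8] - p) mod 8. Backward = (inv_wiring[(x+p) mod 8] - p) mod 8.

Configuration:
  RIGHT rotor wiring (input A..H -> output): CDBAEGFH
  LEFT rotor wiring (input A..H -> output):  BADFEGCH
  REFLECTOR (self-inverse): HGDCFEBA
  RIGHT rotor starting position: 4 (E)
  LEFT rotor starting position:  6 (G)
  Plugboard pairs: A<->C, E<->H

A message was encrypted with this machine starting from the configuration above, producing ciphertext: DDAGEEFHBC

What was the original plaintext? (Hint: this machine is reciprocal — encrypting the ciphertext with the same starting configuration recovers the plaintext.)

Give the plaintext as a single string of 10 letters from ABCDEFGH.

Char 1 ('D'): step: R->5, L=6; D->plug->D->R->F->L->H->refl->A->L'->H->R'->H->plug->E
Char 2 ('D'): step: R->6, L=6; D->plug->D->R->F->L->H->refl->A->L'->H->R'->A->plug->C
Char 3 ('A'): step: R->7, L=6; A->plug->C->R->E->L->F->refl->E->L'->A->R'->A->plug->C
Char 4 ('G'): step: R->0, L->7 (L advanced); G->plug->G->R->F->L->F->refl->E->L'->D->R'->B->plug->B
Char 5 ('E'): step: R->1, L=7; E->plug->H->R->B->L->C->refl->D->L'->H->R'->C->plug->A
Char 6 ('E'): step: R->2, L=7; E->plug->H->R->B->L->C->refl->D->L'->H->R'->A->plug->C
Char 7 ('F'): step: R->3, L=7; F->plug->F->R->H->L->D->refl->C->L'->B->R'->B->plug->B
Char 8 ('H'): step: R->4, L=7; H->plug->E->R->G->L->H->refl->A->L'->A->R'->A->plug->C
Char 9 ('B'): step: R->5, L=7; B->plug->B->R->A->L->A->refl->H->L'->G->R'->E->plug->H
Char 10 ('C'): step: R->6, L=7; C->plug->A->R->H->L->D->refl->C->L'->B->R'->B->plug->B

Answer: ECCBACBCHB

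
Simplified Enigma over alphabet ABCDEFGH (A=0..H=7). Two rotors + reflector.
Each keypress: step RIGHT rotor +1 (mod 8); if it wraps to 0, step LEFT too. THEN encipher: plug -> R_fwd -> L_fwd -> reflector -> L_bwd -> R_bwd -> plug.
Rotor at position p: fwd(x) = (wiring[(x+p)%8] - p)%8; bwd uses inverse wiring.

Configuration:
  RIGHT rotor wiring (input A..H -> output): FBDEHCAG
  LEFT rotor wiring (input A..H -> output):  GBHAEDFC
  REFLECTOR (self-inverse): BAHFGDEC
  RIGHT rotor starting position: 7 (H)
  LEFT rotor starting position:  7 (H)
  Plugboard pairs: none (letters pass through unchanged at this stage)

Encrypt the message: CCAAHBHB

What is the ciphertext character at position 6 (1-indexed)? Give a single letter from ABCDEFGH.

Char 1 ('C'): step: R->0, L->0 (L advanced); C->plug->C->R->D->L->A->refl->B->L'->B->R'->B->plug->B
Char 2 ('C'): step: R->1, L=0; C->plug->C->R->D->L->A->refl->B->L'->B->R'->E->plug->E
Char 3 ('A'): step: R->2, L=0; A->plug->A->R->B->L->B->refl->A->L'->D->R'->G->plug->G
Char 4 ('A'): step: R->3, L=0; A->plug->A->R->B->L->B->refl->A->L'->D->R'->E->plug->E
Char 5 ('H'): step: R->4, L=0; H->plug->H->R->A->L->G->refl->E->L'->E->R'->C->plug->C
Char 6 ('B'): step: R->5, L=0; B->plug->B->R->D->L->A->refl->B->L'->B->R'->C->plug->C

C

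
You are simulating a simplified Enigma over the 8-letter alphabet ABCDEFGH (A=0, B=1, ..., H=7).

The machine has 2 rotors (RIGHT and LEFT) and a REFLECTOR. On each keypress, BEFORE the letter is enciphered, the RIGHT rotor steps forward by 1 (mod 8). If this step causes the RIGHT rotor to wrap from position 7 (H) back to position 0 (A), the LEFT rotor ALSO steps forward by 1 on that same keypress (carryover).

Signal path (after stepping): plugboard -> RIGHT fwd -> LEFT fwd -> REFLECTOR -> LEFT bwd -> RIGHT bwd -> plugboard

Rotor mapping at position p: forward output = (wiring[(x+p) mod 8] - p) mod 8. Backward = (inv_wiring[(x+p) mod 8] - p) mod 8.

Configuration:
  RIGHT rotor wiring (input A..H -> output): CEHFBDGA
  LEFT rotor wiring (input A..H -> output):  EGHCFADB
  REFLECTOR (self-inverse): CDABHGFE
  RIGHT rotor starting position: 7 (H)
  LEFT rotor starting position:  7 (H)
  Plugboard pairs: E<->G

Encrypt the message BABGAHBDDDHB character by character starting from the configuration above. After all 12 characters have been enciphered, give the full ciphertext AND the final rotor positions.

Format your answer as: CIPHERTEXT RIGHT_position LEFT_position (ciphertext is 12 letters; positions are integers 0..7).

Char 1 ('B'): step: R->0, L->0 (L advanced); B->plug->B->R->E->L->F->refl->G->L'->B->R'->E->plug->G
Char 2 ('A'): step: R->1, L=0; A->plug->A->R->D->L->C->refl->A->L'->F->R'->F->plug->F
Char 3 ('B'): step: R->2, L=0; B->plug->B->R->D->L->C->refl->A->L'->F->R'->A->plug->A
Char 4 ('G'): step: R->3, L=0; G->plug->E->R->F->L->A->refl->C->L'->D->R'->D->plug->D
Char 5 ('A'): step: R->4, L=0; A->plug->A->R->F->L->A->refl->C->L'->D->R'->G->plug->E
Char 6 ('H'): step: R->5, L=0; H->plug->H->R->E->L->F->refl->G->L'->B->R'->B->plug->B
Char 7 ('B'): step: R->6, L=0; B->plug->B->R->C->L->H->refl->E->L'->A->R'->A->plug->A
Char 8 ('D'): step: R->7, L=0; D->plug->D->R->A->L->E->refl->H->L'->C->R'->F->plug->F
Char 9 ('D'): step: R->0, L->1 (L advanced); D->plug->D->R->F->L->C->refl->A->L'->G->R'->G->plug->E
Char 10 ('D'): step: R->1, L=1; D->plug->D->R->A->L->F->refl->G->L'->B->R'->H->plug->H
Char 11 ('H'): step: R->2, L=1; H->plug->H->R->C->L->B->refl->D->L'->H->R'->C->plug->C
Char 12 ('B'): step: R->3, L=1; B->plug->B->R->G->L->A->refl->C->L'->F->R'->E->plug->G
Final: ciphertext=GFADEBAFEHCG, RIGHT=3, LEFT=1

Answer: GFADEBAFEHCG 3 1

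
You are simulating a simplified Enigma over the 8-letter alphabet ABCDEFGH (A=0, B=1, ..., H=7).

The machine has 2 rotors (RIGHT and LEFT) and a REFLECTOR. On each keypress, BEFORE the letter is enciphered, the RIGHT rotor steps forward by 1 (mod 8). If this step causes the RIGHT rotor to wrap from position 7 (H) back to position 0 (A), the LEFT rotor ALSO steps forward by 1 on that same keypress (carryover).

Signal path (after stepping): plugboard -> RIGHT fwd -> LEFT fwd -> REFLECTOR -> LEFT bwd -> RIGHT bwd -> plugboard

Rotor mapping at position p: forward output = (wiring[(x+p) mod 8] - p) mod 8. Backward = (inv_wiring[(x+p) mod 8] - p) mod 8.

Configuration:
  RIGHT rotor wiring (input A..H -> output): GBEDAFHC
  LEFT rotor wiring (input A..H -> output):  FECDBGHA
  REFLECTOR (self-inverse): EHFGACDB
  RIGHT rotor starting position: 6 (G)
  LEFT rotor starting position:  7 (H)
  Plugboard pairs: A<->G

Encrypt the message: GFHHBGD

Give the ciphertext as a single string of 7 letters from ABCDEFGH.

Char 1 ('G'): step: R->7, L=7; G->plug->A->R->D->L->D->refl->G->L'->B->R'->F->plug->F
Char 2 ('F'): step: R->0, L->0 (L advanced); F->plug->F->R->F->L->G->refl->D->L'->D->R'->D->plug->D
Char 3 ('H'): step: R->1, L=0; H->plug->H->R->F->L->G->refl->D->L'->D->R'->B->plug->B
Char 4 ('H'): step: R->2, L=0; H->plug->H->R->H->L->A->refl->E->L'->B->R'->B->plug->B
Char 5 ('B'): step: R->3, L=0; B->plug->B->R->F->L->G->refl->D->L'->D->R'->F->plug->F
Char 6 ('G'): step: R->4, L=0; G->plug->A->R->E->L->B->refl->H->L'->G->R'->D->plug->D
Char 7 ('D'): step: R->5, L=0; D->plug->D->R->B->L->E->refl->A->L'->H->R'->F->plug->F

Answer: FDBBFDF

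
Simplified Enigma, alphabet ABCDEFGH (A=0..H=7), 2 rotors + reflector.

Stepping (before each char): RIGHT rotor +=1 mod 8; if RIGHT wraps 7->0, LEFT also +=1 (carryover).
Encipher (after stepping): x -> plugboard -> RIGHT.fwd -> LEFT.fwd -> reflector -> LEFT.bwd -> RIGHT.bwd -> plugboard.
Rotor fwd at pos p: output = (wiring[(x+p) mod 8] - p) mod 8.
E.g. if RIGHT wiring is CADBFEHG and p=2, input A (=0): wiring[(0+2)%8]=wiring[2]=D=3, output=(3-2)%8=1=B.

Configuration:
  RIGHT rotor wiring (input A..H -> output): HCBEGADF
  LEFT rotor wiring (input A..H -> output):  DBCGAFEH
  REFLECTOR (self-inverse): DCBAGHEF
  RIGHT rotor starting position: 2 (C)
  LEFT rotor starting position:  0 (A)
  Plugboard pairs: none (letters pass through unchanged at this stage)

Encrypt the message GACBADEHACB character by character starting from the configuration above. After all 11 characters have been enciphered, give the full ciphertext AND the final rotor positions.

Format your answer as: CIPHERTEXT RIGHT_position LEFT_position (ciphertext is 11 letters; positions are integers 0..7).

Char 1 ('G'): step: R->3, L=0; G->plug->G->R->H->L->H->refl->F->L'->F->R'->C->plug->C
Char 2 ('A'): step: R->4, L=0; A->plug->A->R->C->L->C->refl->B->L'->B->R'->D->plug->D
Char 3 ('C'): step: R->5, L=0; C->plug->C->R->A->L->D->refl->A->L'->E->R'->F->plug->F
Char 4 ('B'): step: R->6, L=0; B->plug->B->R->H->L->H->refl->F->L'->F->R'->A->plug->A
Char 5 ('A'): step: R->7, L=0; A->plug->A->R->G->L->E->refl->G->L'->D->R'->C->plug->C
Char 6 ('D'): step: R->0, L->1 (L advanced); D->plug->D->R->E->L->E->refl->G->L'->G->R'->E->plug->E
Char 7 ('E'): step: R->1, L=1; E->plug->E->R->H->L->C->refl->B->L'->B->R'->A->plug->A
Char 8 ('H'): step: R->2, L=1; H->plug->H->R->A->L->A->refl->D->L'->F->R'->G->plug->G
Char 9 ('A'): step: R->3, L=1; A->plug->A->R->B->L->B->refl->C->L'->H->R'->G->plug->G
Char 10 ('C'): step: R->4, L=1; C->plug->C->R->H->L->C->refl->B->L'->B->R'->D->plug->D
Char 11 ('B'): step: R->5, L=1; B->plug->B->R->G->L->G->refl->E->L'->E->R'->F->plug->F
Final: ciphertext=CDFACEAGGDF, RIGHT=5, LEFT=1

Answer: CDFACEAGGDF 5 1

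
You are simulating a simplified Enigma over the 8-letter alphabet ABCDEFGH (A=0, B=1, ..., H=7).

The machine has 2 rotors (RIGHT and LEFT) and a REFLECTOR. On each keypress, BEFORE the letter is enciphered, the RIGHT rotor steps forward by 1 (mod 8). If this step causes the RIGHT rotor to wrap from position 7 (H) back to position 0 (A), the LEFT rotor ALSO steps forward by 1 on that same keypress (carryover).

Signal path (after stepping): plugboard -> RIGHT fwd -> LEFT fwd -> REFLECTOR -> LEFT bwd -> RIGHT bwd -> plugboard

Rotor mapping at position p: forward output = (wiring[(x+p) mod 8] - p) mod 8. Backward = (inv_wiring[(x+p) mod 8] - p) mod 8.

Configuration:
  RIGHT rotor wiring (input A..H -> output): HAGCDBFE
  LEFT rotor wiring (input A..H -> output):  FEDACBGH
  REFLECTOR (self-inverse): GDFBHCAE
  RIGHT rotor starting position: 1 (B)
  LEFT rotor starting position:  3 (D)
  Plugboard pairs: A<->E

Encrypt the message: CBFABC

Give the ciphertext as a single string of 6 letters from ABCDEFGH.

Answer: EGCHHF

Derivation:
Char 1 ('C'): step: R->2, L=3; C->plug->C->R->B->L->H->refl->E->L'->E->R'->A->plug->E
Char 2 ('B'): step: R->3, L=3; B->plug->B->R->A->L->F->refl->C->L'->F->R'->G->plug->G
Char 3 ('F'): step: R->4, L=3; F->plug->F->R->E->L->E->refl->H->L'->B->R'->C->plug->C
Char 4 ('A'): step: R->5, L=3; A->plug->E->R->D->L->D->refl->B->L'->G->R'->H->plug->H
Char 5 ('B'): step: R->6, L=3; B->plug->B->R->G->L->B->refl->D->L'->D->R'->H->plug->H
Char 6 ('C'): step: R->7, L=3; C->plug->C->R->B->L->H->refl->E->L'->E->R'->F->plug->F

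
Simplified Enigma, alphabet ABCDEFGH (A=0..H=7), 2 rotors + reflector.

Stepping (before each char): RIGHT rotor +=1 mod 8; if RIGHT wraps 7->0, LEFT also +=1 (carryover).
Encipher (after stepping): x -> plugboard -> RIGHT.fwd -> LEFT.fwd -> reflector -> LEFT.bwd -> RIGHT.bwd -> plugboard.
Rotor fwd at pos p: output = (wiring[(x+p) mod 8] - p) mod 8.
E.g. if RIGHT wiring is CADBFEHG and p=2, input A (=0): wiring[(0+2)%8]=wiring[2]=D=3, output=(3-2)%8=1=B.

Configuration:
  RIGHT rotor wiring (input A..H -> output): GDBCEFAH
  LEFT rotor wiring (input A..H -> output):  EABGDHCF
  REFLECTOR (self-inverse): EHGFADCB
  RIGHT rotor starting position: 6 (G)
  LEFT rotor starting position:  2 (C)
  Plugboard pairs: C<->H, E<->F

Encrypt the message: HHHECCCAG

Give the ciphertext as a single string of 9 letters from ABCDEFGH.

Answer: CDADGAEBA

Derivation:
Char 1 ('H'): step: R->7, L=2; H->plug->C->R->E->L->A->refl->E->L'->B->R'->H->plug->C
Char 2 ('H'): step: R->0, L->3 (L advanced); H->plug->C->R->B->L->A->refl->E->L'->C->R'->D->plug->D
Char 3 ('H'): step: R->1, L=3; H->plug->C->R->B->L->A->refl->E->L'->C->R'->A->plug->A
Char 4 ('E'): step: R->2, L=3; E->plug->F->R->F->L->B->refl->H->L'->D->R'->D->plug->D
Char 5 ('C'): step: R->3, L=3; C->plug->H->R->G->L->F->refl->D->L'->A->R'->G->plug->G
Char 6 ('C'): step: R->4, L=3; C->plug->H->R->G->L->F->refl->D->L'->A->R'->A->plug->A
Char 7 ('C'): step: R->5, L=3; C->plug->H->R->H->L->G->refl->C->L'->E->R'->F->plug->E
Char 8 ('A'): step: R->6, L=3; A->plug->A->R->C->L->E->refl->A->L'->B->R'->B->plug->B
Char 9 ('G'): step: R->7, L=3; G->plug->G->R->G->L->F->refl->D->L'->A->R'->A->plug->A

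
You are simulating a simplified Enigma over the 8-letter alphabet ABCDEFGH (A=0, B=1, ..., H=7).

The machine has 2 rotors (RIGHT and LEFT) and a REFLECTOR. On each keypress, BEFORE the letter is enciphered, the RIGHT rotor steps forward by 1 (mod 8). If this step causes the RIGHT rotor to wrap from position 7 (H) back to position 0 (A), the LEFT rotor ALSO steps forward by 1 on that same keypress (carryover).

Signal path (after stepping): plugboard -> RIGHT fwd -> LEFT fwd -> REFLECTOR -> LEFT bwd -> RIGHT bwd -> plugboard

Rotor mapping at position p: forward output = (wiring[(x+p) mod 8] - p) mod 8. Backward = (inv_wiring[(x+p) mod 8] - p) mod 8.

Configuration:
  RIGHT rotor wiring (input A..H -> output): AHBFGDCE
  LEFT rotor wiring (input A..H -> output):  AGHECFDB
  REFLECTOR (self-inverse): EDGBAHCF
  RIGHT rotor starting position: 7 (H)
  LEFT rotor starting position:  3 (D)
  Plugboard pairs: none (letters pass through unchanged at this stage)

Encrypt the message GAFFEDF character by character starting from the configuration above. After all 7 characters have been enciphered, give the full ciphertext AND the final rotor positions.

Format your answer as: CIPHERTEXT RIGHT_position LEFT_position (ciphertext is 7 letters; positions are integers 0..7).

Answer: FFBCBEA 6 4

Derivation:
Char 1 ('G'): step: R->0, L->4 (L advanced); G->plug->G->R->C->L->H->refl->F->L'->D->R'->F->plug->F
Char 2 ('A'): step: R->1, L=4; A->plug->A->R->G->L->D->refl->B->L'->B->R'->F->plug->F
Char 3 ('F'): step: R->2, L=4; F->plug->F->R->C->L->H->refl->F->L'->D->R'->B->plug->B
Char 4 ('F'): step: R->3, L=4; F->plug->F->R->F->L->C->refl->G->L'->A->R'->C->plug->C
Char 5 ('E'): step: R->4, L=4; E->plug->E->R->E->L->E->refl->A->L'->H->R'->B->plug->B
Char 6 ('D'): step: R->5, L=4; D->plug->D->R->D->L->F->refl->H->L'->C->R'->E->plug->E
Char 7 ('F'): step: R->6, L=4; F->plug->F->R->H->L->A->refl->E->L'->E->R'->A->plug->A
Final: ciphertext=FFBCBEA, RIGHT=6, LEFT=4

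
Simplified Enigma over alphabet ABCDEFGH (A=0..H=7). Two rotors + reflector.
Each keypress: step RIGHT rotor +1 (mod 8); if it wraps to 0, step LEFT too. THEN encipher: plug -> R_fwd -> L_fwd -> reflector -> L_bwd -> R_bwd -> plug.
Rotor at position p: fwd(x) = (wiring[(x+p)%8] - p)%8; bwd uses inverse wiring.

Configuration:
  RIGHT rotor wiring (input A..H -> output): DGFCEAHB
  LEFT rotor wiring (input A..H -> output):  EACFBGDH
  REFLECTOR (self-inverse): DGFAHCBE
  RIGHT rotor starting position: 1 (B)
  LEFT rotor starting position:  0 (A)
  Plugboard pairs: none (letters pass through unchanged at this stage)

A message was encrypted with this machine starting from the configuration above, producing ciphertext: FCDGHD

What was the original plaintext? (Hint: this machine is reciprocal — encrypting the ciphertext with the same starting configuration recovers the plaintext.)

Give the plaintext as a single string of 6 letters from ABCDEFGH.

Answer: BDBCBG

Derivation:
Char 1 ('F'): step: R->2, L=0; F->plug->F->R->H->L->H->refl->E->L'->A->R'->B->plug->B
Char 2 ('C'): step: R->3, L=0; C->plug->C->R->F->L->G->refl->B->L'->E->R'->D->plug->D
Char 3 ('D'): step: R->4, L=0; D->plug->D->R->F->L->G->refl->B->L'->E->R'->B->plug->B
Char 4 ('G'): step: R->5, L=0; G->plug->G->R->F->L->G->refl->B->L'->E->R'->C->plug->C
Char 5 ('H'): step: R->6, L=0; H->plug->H->R->C->L->C->refl->F->L'->D->R'->B->plug->B
Char 6 ('D'): step: R->7, L=0; D->plug->D->R->G->L->D->refl->A->L'->B->R'->G->plug->G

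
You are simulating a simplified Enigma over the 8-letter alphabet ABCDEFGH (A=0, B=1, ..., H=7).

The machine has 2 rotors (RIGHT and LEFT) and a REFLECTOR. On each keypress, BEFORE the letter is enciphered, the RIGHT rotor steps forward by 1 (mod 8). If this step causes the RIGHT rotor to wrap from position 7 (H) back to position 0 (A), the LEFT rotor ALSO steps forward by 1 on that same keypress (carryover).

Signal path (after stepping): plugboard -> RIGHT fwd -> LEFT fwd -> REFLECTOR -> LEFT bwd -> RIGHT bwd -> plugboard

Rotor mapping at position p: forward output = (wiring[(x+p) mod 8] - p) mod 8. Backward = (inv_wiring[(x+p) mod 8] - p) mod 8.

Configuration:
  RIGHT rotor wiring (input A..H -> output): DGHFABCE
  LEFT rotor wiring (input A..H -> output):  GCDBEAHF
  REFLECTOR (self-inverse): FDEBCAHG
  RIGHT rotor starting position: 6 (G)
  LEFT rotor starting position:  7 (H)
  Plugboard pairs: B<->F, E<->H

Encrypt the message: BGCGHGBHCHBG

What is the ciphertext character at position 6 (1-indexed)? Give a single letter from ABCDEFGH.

Char 1 ('B'): step: R->7, L=7; B->plug->F->R->B->L->H->refl->G->L'->A->R'->D->plug->D
Char 2 ('G'): step: R->0, L->0 (L advanced); G->plug->G->R->C->L->D->refl->B->L'->D->R'->A->plug->A
Char 3 ('C'): step: R->1, L=0; C->plug->C->R->E->L->E->refl->C->L'->B->R'->F->plug->B
Char 4 ('G'): step: R->2, L=0; G->plug->G->R->B->L->C->refl->E->L'->E->R'->H->plug->E
Char 5 ('H'): step: R->3, L=0; H->plug->E->R->B->L->C->refl->E->L'->E->R'->H->plug->E
Char 6 ('G'): step: R->4, L=0; G->plug->G->R->D->L->B->refl->D->L'->C->R'->F->plug->B

B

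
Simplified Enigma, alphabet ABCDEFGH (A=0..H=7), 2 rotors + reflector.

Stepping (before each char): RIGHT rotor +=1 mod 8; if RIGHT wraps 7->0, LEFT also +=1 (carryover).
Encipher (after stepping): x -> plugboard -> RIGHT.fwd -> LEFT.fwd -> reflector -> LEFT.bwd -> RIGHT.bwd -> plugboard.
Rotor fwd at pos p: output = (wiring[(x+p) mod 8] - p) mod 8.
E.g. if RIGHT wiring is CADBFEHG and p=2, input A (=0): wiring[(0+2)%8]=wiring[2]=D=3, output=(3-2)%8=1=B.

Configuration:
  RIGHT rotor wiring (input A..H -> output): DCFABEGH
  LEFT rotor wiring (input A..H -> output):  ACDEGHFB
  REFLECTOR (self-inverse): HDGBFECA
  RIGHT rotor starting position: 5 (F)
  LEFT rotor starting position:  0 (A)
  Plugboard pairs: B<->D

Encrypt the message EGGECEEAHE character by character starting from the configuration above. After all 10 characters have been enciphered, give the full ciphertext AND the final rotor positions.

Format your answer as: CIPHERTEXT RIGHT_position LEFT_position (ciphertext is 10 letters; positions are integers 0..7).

Answer: FAHFDCFBED 7 1

Derivation:
Char 1 ('E'): step: R->6, L=0; E->plug->E->R->H->L->B->refl->D->L'->C->R'->F->plug->F
Char 2 ('G'): step: R->7, L=0; G->plug->G->R->F->L->H->refl->A->L'->A->R'->A->plug->A
Char 3 ('G'): step: R->0, L->1 (L advanced); G->plug->G->R->G->L->A->refl->H->L'->H->R'->H->plug->H
Char 4 ('E'): step: R->1, L=1; E->plug->E->R->D->L->F->refl->E->L'->F->R'->F->plug->F
Char 5 ('C'): step: R->2, L=1; C->plug->C->R->H->L->H->refl->A->L'->G->R'->B->plug->D
Char 6 ('E'): step: R->3, L=1; E->plug->E->R->E->L->G->refl->C->L'->B->R'->C->plug->C
Char 7 ('E'): step: R->4, L=1; E->plug->E->R->H->L->H->refl->A->L'->G->R'->F->plug->F
Char 8 ('A'): step: R->5, L=1; A->plug->A->R->H->L->H->refl->A->L'->G->R'->D->plug->B
Char 9 ('H'): step: R->6, L=1; H->plug->H->R->G->L->A->refl->H->L'->H->R'->E->plug->E
Char 10 ('E'): step: R->7, L=1; E->plug->E->R->B->L->C->refl->G->L'->E->R'->B->plug->D
Final: ciphertext=FAHFDCFBED, RIGHT=7, LEFT=1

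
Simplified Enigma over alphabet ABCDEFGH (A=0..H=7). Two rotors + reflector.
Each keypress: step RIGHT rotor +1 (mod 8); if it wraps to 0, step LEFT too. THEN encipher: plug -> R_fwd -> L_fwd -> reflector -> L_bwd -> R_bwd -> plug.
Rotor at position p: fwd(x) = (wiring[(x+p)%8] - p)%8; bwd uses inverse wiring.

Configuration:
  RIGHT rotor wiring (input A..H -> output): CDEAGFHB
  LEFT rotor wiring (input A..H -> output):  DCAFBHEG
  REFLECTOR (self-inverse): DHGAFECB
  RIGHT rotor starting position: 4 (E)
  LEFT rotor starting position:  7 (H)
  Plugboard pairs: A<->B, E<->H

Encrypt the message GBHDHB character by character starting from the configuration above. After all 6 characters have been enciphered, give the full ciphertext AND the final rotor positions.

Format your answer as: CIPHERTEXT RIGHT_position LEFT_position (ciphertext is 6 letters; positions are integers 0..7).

Answer: BEFBDG 2 0

Derivation:
Char 1 ('G'): step: R->5, L=7; G->plug->G->R->D->L->B->refl->H->L'->A->R'->A->plug->B
Char 2 ('B'): step: R->6, L=7; B->plug->A->R->B->L->E->refl->F->L'->H->R'->H->plug->E
Char 3 ('H'): step: R->7, L=7; H->plug->E->R->B->L->E->refl->F->L'->H->R'->F->plug->F
Char 4 ('D'): step: R->0, L->0 (L advanced); D->plug->D->R->A->L->D->refl->A->L'->C->R'->A->plug->B
Char 5 ('H'): step: R->1, L=0; H->plug->E->R->E->L->B->refl->H->L'->F->R'->D->plug->D
Char 6 ('B'): step: R->2, L=0; B->plug->A->R->C->L->A->refl->D->L'->A->R'->G->plug->G
Final: ciphertext=BEFBDG, RIGHT=2, LEFT=0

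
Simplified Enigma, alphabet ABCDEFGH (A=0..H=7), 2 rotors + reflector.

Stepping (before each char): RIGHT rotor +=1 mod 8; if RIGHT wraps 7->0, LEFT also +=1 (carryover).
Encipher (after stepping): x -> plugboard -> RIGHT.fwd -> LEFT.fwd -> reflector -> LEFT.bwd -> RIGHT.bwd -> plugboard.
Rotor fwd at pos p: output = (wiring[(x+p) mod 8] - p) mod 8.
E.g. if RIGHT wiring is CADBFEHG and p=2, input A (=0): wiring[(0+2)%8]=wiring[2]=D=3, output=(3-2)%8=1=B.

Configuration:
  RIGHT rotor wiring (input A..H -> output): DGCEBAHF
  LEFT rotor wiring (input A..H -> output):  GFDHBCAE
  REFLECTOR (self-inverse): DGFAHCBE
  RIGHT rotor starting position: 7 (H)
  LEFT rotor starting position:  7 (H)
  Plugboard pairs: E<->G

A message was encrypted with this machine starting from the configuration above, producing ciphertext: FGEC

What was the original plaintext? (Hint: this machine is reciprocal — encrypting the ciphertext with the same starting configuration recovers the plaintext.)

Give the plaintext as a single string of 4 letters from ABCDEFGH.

Char 1 ('F'): step: R->0, L->0 (L advanced); F->plug->F->R->A->L->G->refl->B->L'->E->R'->D->plug->D
Char 2 ('G'): step: R->1, L=0; G->plug->E->R->H->L->E->refl->H->L'->D->R'->C->plug->C
Char 3 ('E'): step: R->2, L=0; E->plug->G->R->B->L->F->refl->C->L'->F->R'->E->plug->G
Char 4 ('C'): step: R->3, L=0; C->plug->C->R->F->L->C->refl->F->L'->B->R'->A->plug->A

Answer: DCGA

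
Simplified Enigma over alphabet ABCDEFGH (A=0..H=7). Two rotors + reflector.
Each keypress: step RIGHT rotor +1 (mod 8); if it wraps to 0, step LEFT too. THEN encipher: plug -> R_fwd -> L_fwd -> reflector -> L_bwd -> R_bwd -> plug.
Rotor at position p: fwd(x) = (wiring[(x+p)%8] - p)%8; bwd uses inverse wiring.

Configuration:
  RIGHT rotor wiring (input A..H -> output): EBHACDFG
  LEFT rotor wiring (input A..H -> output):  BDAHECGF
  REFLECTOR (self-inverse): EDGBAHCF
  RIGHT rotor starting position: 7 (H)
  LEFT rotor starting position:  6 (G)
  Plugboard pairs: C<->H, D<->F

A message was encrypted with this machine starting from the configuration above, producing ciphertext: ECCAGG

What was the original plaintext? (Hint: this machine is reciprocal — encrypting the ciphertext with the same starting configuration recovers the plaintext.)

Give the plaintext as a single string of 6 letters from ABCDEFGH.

Answer: ABABAA

Derivation:
Char 1 ('E'): step: R->0, L->7 (L advanced); E->plug->E->R->C->L->E->refl->A->L'->E->R'->A->plug->A
Char 2 ('C'): step: R->1, L=7; C->plug->H->R->D->L->B->refl->D->L'->G->R'->B->plug->B
Char 3 ('C'): step: R->2, L=7; C->plug->H->R->H->L->H->refl->F->L'->F->R'->A->plug->A
Char 4 ('A'): step: R->3, L=7; A->plug->A->R->F->L->F->refl->H->L'->H->R'->B->plug->B
Char 5 ('G'): step: R->4, L=7; G->plug->G->R->D->L->B->refl->D->L'->G->R'->A->plug->A
Char 6 ('G'): step: R->5, L=7; G->plug->G->R->D->L->B->refl->D->L'->G->R'->A->plug->A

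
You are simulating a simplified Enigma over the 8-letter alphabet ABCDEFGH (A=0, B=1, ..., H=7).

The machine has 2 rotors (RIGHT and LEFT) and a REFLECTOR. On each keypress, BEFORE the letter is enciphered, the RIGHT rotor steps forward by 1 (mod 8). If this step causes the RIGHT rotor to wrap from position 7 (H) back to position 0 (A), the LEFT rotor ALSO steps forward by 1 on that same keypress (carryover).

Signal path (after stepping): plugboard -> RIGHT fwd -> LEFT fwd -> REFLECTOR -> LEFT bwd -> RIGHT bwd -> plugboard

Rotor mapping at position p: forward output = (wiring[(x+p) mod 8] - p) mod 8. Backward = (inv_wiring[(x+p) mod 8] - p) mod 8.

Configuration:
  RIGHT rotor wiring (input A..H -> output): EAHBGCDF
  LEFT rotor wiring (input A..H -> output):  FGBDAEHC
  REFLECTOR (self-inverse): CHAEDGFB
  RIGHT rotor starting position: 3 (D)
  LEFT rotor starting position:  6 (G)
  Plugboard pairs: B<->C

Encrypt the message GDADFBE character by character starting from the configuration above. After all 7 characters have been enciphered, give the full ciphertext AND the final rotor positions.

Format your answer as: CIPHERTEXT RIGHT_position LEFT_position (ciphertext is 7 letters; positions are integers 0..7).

Char 1 ('G'): step: R->4, L=6; G->plug->G->R->D->L->A->refl->C->L'->G->R'->B->plug->C
Char 2 ('D'): step: R->5, L=6; D->plug->D->R->H->L->G->refl->F->L'->F->R'->A->plug->A
Char 3 ('A'): step: R->6, L=6; A->plug->A->R->F->L->F->refl->G->L'->H->R'->B->plug->C
Char 4 ('D'): step: R->7, L=6; D->plug->D->R->A->L->B->refl->H->L'->C->R'->E->plug->E
Char 5 ('F'): step: R->0, L->7 (L advanced); F->plug->F->R->C->L->H->refl->B->L'->F->R'->H->plug->H
Char 6 ('B'): step: R->1, L=7; B->plug->C->R->A->L->D->refl->E->L'->E->R'->G->plug->G
Char 7 ('E'): step: R->2, L=7; E->plug->E->R->B->L->G->refl->F->L'->G->R'->H->plug->H
Final: ciphertext=CACEHGH, RIGHT=2, LEFT=7

Answer: CACEHGH 2 7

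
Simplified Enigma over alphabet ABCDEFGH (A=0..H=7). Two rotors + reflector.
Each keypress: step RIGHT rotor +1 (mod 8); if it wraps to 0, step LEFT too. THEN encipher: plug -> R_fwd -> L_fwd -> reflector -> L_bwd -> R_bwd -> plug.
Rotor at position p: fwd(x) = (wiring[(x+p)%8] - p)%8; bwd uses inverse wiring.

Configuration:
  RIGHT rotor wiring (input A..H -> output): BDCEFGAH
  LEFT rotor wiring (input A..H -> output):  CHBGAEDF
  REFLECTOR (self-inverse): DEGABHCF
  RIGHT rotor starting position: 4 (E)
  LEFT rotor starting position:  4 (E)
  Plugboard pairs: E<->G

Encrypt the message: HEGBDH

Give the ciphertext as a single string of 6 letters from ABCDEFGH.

Answer: BGHEBD

Derivation:
Char 1 ('H'): step: R->5, L=4; H->plug->H->R->A->L->E->refl->B->L'->D->R'->B->plug->B
Char 2 ('E'): step: R->6, L=4; E->plug->G->R->H->L->C->refl->G->L'->E->R'->E->plug->G
Char 3 ('G'): step: R->7, L=4; G->plug->E->R->F->L->D->refl->A->L'->B->R'->H->plug->H
Char 4 ('B'): step: R->0, L->5 (L advanced); B->plug->B->R->D->L->F->refl->H->L'->A->R'->G->plug->E
Char 5 ('D'): step: R->1, L=5; D->plug->D->R->E->L->C->refl->G->L'->B->R'->B->plug->B
Char 6 ('H'): step: R->2, L=5; H->plug->H->R->B->L->G->refl->C->L'->E->R'->D->plug->D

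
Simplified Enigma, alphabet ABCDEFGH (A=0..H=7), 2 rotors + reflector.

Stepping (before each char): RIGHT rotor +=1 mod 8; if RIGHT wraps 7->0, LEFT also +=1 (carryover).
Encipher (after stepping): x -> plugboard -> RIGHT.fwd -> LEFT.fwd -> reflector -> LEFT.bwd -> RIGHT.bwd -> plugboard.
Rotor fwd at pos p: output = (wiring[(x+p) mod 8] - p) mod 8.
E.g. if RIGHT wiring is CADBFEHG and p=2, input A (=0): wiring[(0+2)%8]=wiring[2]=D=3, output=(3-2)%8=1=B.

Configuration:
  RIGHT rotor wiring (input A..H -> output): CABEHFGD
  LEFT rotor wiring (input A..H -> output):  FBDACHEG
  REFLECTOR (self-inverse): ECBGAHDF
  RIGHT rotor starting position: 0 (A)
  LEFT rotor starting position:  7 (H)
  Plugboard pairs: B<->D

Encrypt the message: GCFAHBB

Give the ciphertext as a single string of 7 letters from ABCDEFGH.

Char 1 ('G'): step: R->1, L=7; G->plug->G->R->C->L->C->refl->B->L'->E->R'->E->plug->E
Char 2 ('C'): step: R->2, L=7; C->plug->C->R->F->L->D->refl->G->L'->B->R'->F->plug->F
Char 3 ('F'): step: R->3, L=7; F->plug->F->R->H->L->F->refl->H->L'->A->R'->E->plug->E
Char 4 ('A'): step: R->4, L=7; A->plug->A->R->D->L->E->refl->A->L'->G->R'->E->plug->E
Char 5 ('H'): step: R->5, L=7; H->plug->H->R->C->L->C->refl->B->L'->E->R'->F->plug->F
Char 6 ('B'): step: R->6, L=7; B->plug->D->R->C->L->C->refl->B->L'->E->R'->C->plug->C
Char 7 ('B'): step: R->7, L=7; B->plug->D->R->C->L->C->refl->B->L'->E->R'->A->plug->A

Answer: EFEEFCA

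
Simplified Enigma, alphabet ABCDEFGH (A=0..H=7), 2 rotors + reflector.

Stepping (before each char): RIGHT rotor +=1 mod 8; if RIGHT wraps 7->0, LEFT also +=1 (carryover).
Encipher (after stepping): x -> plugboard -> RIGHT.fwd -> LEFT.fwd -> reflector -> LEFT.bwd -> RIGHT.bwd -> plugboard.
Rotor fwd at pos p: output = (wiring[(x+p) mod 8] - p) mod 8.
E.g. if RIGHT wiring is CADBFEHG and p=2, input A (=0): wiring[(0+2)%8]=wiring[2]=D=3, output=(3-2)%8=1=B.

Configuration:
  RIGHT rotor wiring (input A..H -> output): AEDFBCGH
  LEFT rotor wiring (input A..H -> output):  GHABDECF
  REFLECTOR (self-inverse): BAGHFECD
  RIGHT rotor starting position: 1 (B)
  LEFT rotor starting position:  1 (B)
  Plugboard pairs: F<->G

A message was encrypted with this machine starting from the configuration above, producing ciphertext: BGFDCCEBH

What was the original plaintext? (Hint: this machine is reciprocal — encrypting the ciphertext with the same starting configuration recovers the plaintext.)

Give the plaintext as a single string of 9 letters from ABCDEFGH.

Char 1 ('B'): step: R->2, L=1; B->plug->B->R->D->L->C->refl->G->L'->A->R'->D->plug->D
Char 2 ('G'): step: R->3, L=1; G->plug->F->R->F->L->B->refl->A->L'->C->R'->A->plug->A
Char 3 ('F'): step: R->4, L=1; F->plug->G->R->H->L->F->refl->E->L'->G->R'->B->plug->B
Char 4 ('D'): step: R->5, L=1; D->plug->D->R->D->L->C->refl->G->L'->A->R'->G->plug->F
Char 5 ('C'): step: R->6, L=1; C->plug->C->R->C->L->A->refl->B->L'->F->R'->E->plug->E
Char 6 ('C'): step: R->7, L=1; C->plug->C->R->F->L->B->refl->A->L'->C->R'->F->plug->G
Char 7 ('E'): step: R->0, L->2 (L advanced); E->plug->E->R->B->L->H->refl->D->L'->F->R'->D->plug->D
Char 8 ('B'): step: R->1, L=2; B->plug->B->R->C->L->B->refl->A->L'->E->R'->C->plug->C
Char 9 ('H'): step: R->2, L=2; H->plug->H->R->C->L->B->refl->A->L'->E->R'->E->plug->E

Answer: DABFEGDCE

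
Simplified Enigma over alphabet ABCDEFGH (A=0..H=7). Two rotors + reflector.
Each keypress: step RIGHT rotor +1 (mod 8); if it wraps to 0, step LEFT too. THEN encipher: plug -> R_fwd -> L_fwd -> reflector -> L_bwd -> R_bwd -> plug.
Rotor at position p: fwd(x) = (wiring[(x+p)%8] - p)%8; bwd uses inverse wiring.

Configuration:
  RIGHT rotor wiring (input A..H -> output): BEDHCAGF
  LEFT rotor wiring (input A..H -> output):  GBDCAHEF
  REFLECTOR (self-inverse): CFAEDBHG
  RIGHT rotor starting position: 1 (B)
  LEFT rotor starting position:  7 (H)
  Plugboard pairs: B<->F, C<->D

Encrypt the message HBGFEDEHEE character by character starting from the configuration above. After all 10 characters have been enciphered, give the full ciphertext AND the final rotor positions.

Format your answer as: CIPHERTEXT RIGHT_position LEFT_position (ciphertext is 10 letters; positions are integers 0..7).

Char 1 ('H'): step: R->2, L=7; H->plug->H->R->C->L->C->refl->A->L'->G->R'->D->plug->C
Char 2 ('B'): step: R->3, L=7; B->plug->F->R->G->L->A->refl->C->L'->C->R'->E->plug->E
Char 3 ('G'): step: R->4, L=7; G->plug->G->R->H->L->F->refl->B->L'->F->R'->E->plug->E
Char 4 ('F'): step: R->5, L=7; F->plug->B->R->B->L->H->refl->G->L'->A->R'->C->plug->D
Char 5 ('E'): step: R->6, L=7; E->plug->E->R->F->L->B->refl->F->L'->H->R'->B->plug->F
Char 6 ('D'): step: R->7, L=7; D->plug->C->R->F->L->B->refl->F->L'->H->R'->H->plug->H
Char 7 ('E'): step: R->0, L->0 (L advanced); E->plug->E->R->C->L->D->refl->E->L'->G->R'->G->plug->G
Char 8 ('H'): step: R->1, L=0; H->plug->H->R->A->L->G->refl->H->L'->F->R'->F->plug->B
Char 9 ('E'): step: R->2, L=0; E->plug->E->R->E->L->A->refl->C->L'->D->R'->F->plug->B
Char 10 ('E'): step: R->3, L=0; E->plug->E->R->C->L->D->refl->E->L'->G->R'->F->plug->B
Final: ciphertext=CEEDFHGBBB, RIGHT=3, LEFT=0

Answer: CEEDFHGBBB 3 0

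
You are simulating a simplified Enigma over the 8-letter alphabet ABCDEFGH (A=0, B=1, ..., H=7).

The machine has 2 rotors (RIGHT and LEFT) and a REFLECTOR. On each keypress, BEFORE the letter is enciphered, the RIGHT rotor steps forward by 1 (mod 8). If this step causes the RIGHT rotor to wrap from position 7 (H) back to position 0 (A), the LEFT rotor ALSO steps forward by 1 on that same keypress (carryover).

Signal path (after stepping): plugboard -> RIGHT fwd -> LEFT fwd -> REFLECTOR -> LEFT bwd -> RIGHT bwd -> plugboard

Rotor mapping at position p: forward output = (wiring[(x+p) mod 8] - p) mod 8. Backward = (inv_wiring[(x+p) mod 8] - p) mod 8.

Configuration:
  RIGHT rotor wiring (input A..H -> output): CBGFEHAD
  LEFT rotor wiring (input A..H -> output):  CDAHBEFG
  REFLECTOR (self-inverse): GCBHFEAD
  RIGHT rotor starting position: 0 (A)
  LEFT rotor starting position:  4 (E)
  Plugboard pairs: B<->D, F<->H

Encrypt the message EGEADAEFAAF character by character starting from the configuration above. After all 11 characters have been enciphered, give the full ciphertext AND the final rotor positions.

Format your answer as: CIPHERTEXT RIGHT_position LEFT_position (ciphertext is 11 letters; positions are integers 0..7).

Answer: AEGEABGHDHH 3 5

Derivation:
Char 1 ('E'): step: R->1, L=4; E->plug->E->R->G->L->E->refl->F->L'->A->R'->A->plug->A
Char 2 ('G'): step: R->2, L=4; G->plug->G->R->A->L->F->refl->E->L'->G->R'->E->plug->E
Char 3 ('E'): step: R->3, L=4; E->plug->E->R->A->L->F->refl->E->L'->G->R'->G->plug->G
Char 4 ('A'): step: R->4, L=4; A->plug->A->R->A->L->F->refl->E->L'->G->R'->E->plug->E
Char 5 ('D'): step: R->5, L=4; D->plug->B->R->D->L->C->refl->B->L'->C->R'->A->plug->A
Char 6 ('A'): step: R->6, L=4; A->plug->A->R->C->L->B->refl->C->L'->D->R'->D->plug->B
Char 7 ('E'): step: R->7, L=4; E->plug->E->R->G->L->E->refl->F->L'->A->R'->G->plug->G
Char 8 ('F'): step: R->0, L->5 (L advanced); F->plug->H->R->D->L->F->refl->E->L'->H->R'->F->plug->H
Char 9 ('A'): step: R->1, L=5; A->plug->A->R->A->L->H->refl->D->L'->F->R'->B->plug->D
Char 10 ('A'): step: R->2, L=5; A->plug->A->R->E->L->G->refl->A->L'->B->R'->F->plug->H
Char 11 ('F'): step: R->3, L=5; F->plug->H->R->D->L->F->refl->E->L'->H->R'->F->plug->H
Final: ciphertext=AEGEABGHDHH, RIGHT=3, LEFT=5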